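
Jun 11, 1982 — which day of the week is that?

Friday

Doomsday rule: the anchor day for the 1900s is Wednesday. For year 82: 82÷12 = 6 r 10, and 10÷4 = 2, so 6+10+2 = 18.
Wednesday + 18 ≡ Sunday — that's 1982's doomsday.
In June the doomsday date is Jun 6.
Jun 11 is 5 days after Jun 6; 5 mod 7 = 5, so Sunday + 5 = Friday.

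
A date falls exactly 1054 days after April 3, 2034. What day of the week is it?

Friday

Apr 3, 2034 is a Monday.
1054 mod 7 = 4, so 1054 days after a Monday is Monday + 4 = Friday.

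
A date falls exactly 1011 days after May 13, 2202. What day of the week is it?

Sunday

First find the weekday of May 13, 2202. Doomsday rule: the anchor day for the 2200s is Friday. For year 02: 2÷12 = 0 r 2, and 2÷4 = 0, so 0+2+0 = 2.
Friday + 2 ≡ Sunday — that's 2202's doomsday.
In May the doomsday date is May 9.
May 13 is 4 days after May 9; 4 mod 7 = 4, so Sunday + 4 = Thursday.
1011 mod 7 = 3, so 1011 days after a Thursday is Thursday + 3 = Sunday.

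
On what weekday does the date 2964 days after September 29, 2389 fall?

Monday

First find the weekday of Sep 29, 2389. Doomsday rule: the anchor day for the 2300s is Wednesday. For year 89: 89÷12 = 7 r 5, and 5÷4 = 1, so 7+5+1 = 13.
Wednesday + 13 ≡ Tuesday — that's 2389's doomsday.
In September the doomsday date is Sep 5.
Sep 29 is 24 days after Sep 5; 24 mod 7 = 3, so Tuesday + 3 = Friday.
2964 mod 7 = 3, so 2964 days after a Friday is Friday + 3 = Monday.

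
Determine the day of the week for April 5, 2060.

Monday

Doomsday rule: the anchor day for the 2000s is Tuesday. For year 60: 60÷12 = 5 r 0, and 0÷4 = 0, so 5+0+0 = 5.
Tuesday + 5 ≡ Sunday — that's 2060's doomsday.
In April the doomsday date is Apr 4.
Apr 5 is 1 day after Apr 4; 1 mod 7 = 1, so Sunday + 1 = Monday.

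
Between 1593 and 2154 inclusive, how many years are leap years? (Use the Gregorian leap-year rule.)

Multiples of 4 in [1593,2154]: 140.
Of those, multiples of 100: 6 (not leap unless ÷400).
Multiples of 400: 2.
Leap years = 140 − 6 + 2 = 136.

136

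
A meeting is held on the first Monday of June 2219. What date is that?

June 1, 2219 is a Tuesday.
The first Monday is therefore June 7 (6 days later).

June 7, 2219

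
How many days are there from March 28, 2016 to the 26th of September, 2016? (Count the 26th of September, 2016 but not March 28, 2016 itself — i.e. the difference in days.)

Mar 28, 2016 → Apr 28, 2016: 31 days (March has 31).
Apr 28, 2016 → May 28, 2016: 30 days (April has 30).
May 28, 2016 → Jun 28, 2016: 31 days (May has 31).
Jun 28, 2016 → Jul 28, 2016: 30 days (June has 30).
Jul 28, 2016 → Aug 28, 2016: 31 days (July has 31).
Aug 28, 2016 → Sep 26, 2016: 29 days.
Total: 182 days.

182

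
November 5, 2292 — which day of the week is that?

Doomsday rule: the anchor day for the 2200s is Friday. For year 92: 92÷12 = 7 r 8, and 8÷4 = 2, so 7+8+2 = 17.
Friday + 17 ≡ Monday — that's 2292's doomsday.
In November the doomsday date is Nov 7.
Nov 5 is 2 days before Nov 7; 2 mod 7 = 2, so Monday − 2 = Saturday.

Saturday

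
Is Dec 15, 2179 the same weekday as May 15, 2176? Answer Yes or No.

Yes

From May 15, 2176 to Dec 15, 2179 is 1309 days.
1309 mod 7 = 0, so they are the same weekday.
(May 15, 2176 is a Wednesday; Dec 15, 2179 is a Wednesday.)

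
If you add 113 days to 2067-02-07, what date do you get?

Feb has 28 days: +22 → Mar 1, 2067 (91 left).
Mar has 31 days: +31 → Apr 1, 2067 (60 left).
Apr has 30 days: +30 → May 1, 2067 (30 left).
+30 → May 31, 2067.

May 31, 2067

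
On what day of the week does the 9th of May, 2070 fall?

January 1, 2070 is a Wednesday.
Jan 1, 2070 → Feb 1, 2070: 31 days (January has 31).
Feb 1, 2070 → Mar 1, 2070: 28 days (February has 28).
Mar 1, 2070 → Apr 1, 2070: 31 days (March has 31).
Apr 1, 2070 → May 1, 2070: 30 days (April has 30).
May 1, 2070 → May 9, 2070: 8 days.
Total: 128 days.
128 mod 7 = 2, so Wednesday + 2 = Friday.

Friday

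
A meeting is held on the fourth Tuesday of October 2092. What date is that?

October 28, 2092

October 1, 2092 is a Wednesday.
The first Tuesday is therefore October 7 (6 days later).
The fourth Tuesday is 7 + 3×7 = October 28.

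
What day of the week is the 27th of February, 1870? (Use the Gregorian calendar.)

Doomsday rule: the anchor day for the 1800s is Friday. For year 70: 70÷12 = 5 r 10, and 10÷4 = 2, so 5+10+2 = 17.
Friday + 17 ≡ Monday — that's 1870's doomsday.
In February the doomsday date is Feb 28 (1870 is not a leap year).
Feb 27 is 1 day before Feb 28; 1 mod 7 = 1, so Monday − 1 = Sunday.

Sunday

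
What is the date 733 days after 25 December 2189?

+365 (one year) → Dec 25, 2190 (368 left).
Dec has 31 days: +7 → Jan 1, 2191 (361 left).
Jan has 31 days: +31 → Feb 1, 2191 (330 left).
Feb has 28 days: +28 → Mar 1, 2191 (302 left).
Mar has 31 days: +31 → Apr 1, 2191 (271 left).
Apr has 30 days: +30 → May 1, 2191 (241 left).
May has 31 days: +31 → Jun 1, 2191 (210 left).
Jun has 30 days: +30 → Jul 1, 2191 (180 left).
Jul has 31 days: +31 → Aug 1, 2191 (149 left).
Aug has 31 days: +31 → Sep 1, 2191 (118 left).
Sep has 30 days: +30 → Oct 1, 2191 (88 left).
Oct has 31 days: +31 → Nov 1, 2191 (57 left).
Nov has 30 days: +30 → Dec 1, 2191 (27 left).
+27 → Dec 28, 2191.

December 28, 2191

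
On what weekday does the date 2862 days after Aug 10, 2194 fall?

Aug 10, 2194 is a Sunday.
2862 mod 7 = 6, so 2862 days after a Sunday is Sunday + 6 = Saturday.

Saturday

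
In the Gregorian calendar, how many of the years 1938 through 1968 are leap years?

Multiples of 4 in [1938,1968]: 8.
Of those, multiples of 100: 0 (not leap unless ÷400).
Multiples of 400: 0.
Leap years = 8 − 0 + 0 = 8.

8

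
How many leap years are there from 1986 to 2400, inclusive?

101

Multiples of 4 in [1986,2400]: 104.
Of those, multiples of 100: 5 (not leap unless ÷400).
Multiples of 400: 2.
Leap years = 104 − 5 + 2 = 101.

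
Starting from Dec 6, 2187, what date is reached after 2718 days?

+366 (one year; includes Feb 29, 2188) → Dec 6, 2188 (2352 left).
+365 (one year) → Dec 6, 2189 (1987 left).
+365 (one year) → Dec 6, 2190 (1622 left).
+365 (one year) → Dec 6, 2191 (1257 left).
+366 (one year; includes Feb 29, 2192) → Dec 6, 2192 (891 left).
+365 (one year) → Dec 6, 2193 (526 left).
+365 (one year) → Dec 6, 2194 (161 left).
Dec has 31 days: +26 → Jan 1, 2195 (135 left).
Jan has 31 days: +31 → Feb 1, 2195 (104 left).
Feb has 28 days: +28 → Mar 1, 2195 (76 left).
Mar has 31 days: +31 → Apr 1, 2195 (45 left).
Apr has 30 days: +30 → May 1, 2195 (15 left).
+15 → May 16, 2195.

May 16, 2195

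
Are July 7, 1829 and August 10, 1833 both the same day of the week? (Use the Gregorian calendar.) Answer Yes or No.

No

From Jul 7, 1829 to Aug 10, 1833 is 1495 days.
1495 mod 7 = 4, so they are different weekdays.
(Jul 7, 1829 is a Tuesday; Aug 10, 1833 is a Saturday.)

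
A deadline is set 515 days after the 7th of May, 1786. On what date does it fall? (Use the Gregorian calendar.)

+365 (one year) → May 7, 1787 (150 left).
May has 31 days: +25 → Jun 1, 1787 (125 left).
Jun has 30 days: +30 → Jul 1, 1787 (95 left).
Jul has 31 days: +31 → Aug 1, 1787 (64 left).
Aug has 31 days: +31 → Sep 1, 1787 (33 left).
Sep has 30 days: +30 → Oct 1, 1787 (3 left).
+3 → Oct 4, 1787.

October 4, 1787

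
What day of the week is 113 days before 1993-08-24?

Aug 24, 1993 is a Tuesday.
113 mod 7 = 1, so 113 days before a Tuesday is Tuesday − 1 = Monday.

Monday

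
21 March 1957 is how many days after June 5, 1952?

Jun 5, 1952 → Jun 5, 1953: 365 days.
Jun 5, 1953 → Jun 5, 1954: 365 days.
Jun 5, 1954 → Jun 5, 1955: 365 days.
Jun 5, 1955 → Jun 5, 1956: 366 days (Feb 29, 1956 is in that span).
Jun 5, 1956 → Jul 5, 1956: 30 days (June has 30).
Jul 5, 1956 → Aug 5, 1956: 31 days (July has 31).
Aug 5, 1956 → Sep 5, 1956: 31 days (August has 31).
Sep 5, 1956 → Oct 5, 1956: 30 days (September has 30).
Oct 5, 1956 → Nov 5, 1956: 31 days (October has 31).
Nov 5, 1956 → Dec 5, 1956: 30 days (November has 30).
Dec 5, 1956 → Jan 5, 1957: 31 days (December has 31).
Jan 5, 1957 → Feb 5, 1957: 31 days (January has 31).
Feb 5, 1957 → Mar 5, 1957: 28 days (February has 28).
Mar 5, 1957 → Mar 21, 1957: 16 days.
Total: 1750 days.

1750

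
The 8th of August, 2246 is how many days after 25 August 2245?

348

Aug 25, 2245 → Sep 25, 2245: 31 days (August has 31).
Sep 25, 2245 → Oct 25, 2245: 30 days (September has 30).
Oct 25, 2245 → Nov 25, 2245: 31 days (October has 31).
Nov 25, 2245 → Dec 25, 2245: 30 days (November has 30).
Dec 25, 2245 → Jan 25, 2246: 31 days (December has 31).
Jan 25, 2246 → Feb 25, 2246: 31 days (January has 31).
Feb 25, 2246 → Mar 25, 2246: 28 days (February has 28).
Mar 25, 2246 → Apr 25, 2246: 31 days (March has 31).
Apr 25, 2246 → May 25, 2246: 30 days (April has 30).
May 25, 2246 → Jun 25, 2246: 31 days (May has 31).
Jun 25, 2246 → Jul 25, 2246: 30 days (June has 30).
Jul 25, 2246 → Aug 8, 2246: 14 days.
Total: 348 days.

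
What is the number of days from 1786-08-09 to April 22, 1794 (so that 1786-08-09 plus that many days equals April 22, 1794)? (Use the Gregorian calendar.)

Aug 9, 1786 → Aug 9, 1787: 365 days.
Aug 9, 1787 → Aug 9, 1788: 366 days (Feb 29, 1788 is in that span).
Aug 9, 1788 → Aug 9, 1789: 365 days.
Aug 9, 1789 → Aug 9, 1790: 365 days.
Aug 9, 1790 → Aug 9, 1791: 365 days.
Aug 9, 1791 → Aug 9, 1792: 366 days (Feb 29, 1792 is in that span).
Aug 9, 1792 → Aug 9, 1793: 365 days.
Aug 9, 1793 → Sep 9, 1793: 31 days (August has 31).
Sep 9, 1793 → Oct 9, 1793: 30 days (September has 30).
Oct 9, 1793 → Nov 9, 1793: 31 days (October has 31).
Nov 9, 1793 → Dec 9, 1793: 30 days (November has 30).
Dec 9, 1793 → Jan 9, 1794: 31 days (December has 31).
Jan 9, 1794 → Feb 9, 1794: 31 days (January has 31).
Feb 9, 1794 → Mar 9, 1794: 28 days (February has 28).
Mar 9, 1794 → Apr 9, 1794: 31 days (March has 31).
Apr 9, 1794 → Apr 22, 1794: 13 days.
Total: 2813 days.

2813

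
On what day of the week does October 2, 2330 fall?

Thursday

Doomsday rule: the anchor day for the 2300s is Wednesday. For year 30: 30÷12 = 2 r 6, and 6÷4 = 1, so 2+6+1 = 9.
Wednesday + 9 ≡ Friday — that's 2330's doomsday.
In October the doomsday date is Oct 10.
Oct 2 is 8 days before Oct 10; 8 mod 7 = 1, so Friday − 1 = Thursday.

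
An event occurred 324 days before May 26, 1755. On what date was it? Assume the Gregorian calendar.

−26 → Apr 30, 1755 (end of Apr, 30 days; 298 left).
−30 → Mar 31, 1755 (end of Mar, 31 days; 268 left).
−31 → Feb 28, 1755 (end of Feb, 28 days; 237 left).
−28 → Jan 31, 1755 (end of Jan, 31 days; 209 left).
−31 → Dec 31, 1754 (end of Dec, 31 days; 178 left).
−31 → Nov 30, 1754 (end of Nov, 30 days; 147 left).
−30 → Oct 31, 1754 (end of Oct, 31 days; 117 left).
−31 → Sep 30, 1754 (end of Sep, 30 days; 86 left).
−30 → Aug 31, 1754 (end of Aug, 31 days; 56 left).
−31 → Jul 31, 1754 (end of Jul, 31 days; 25 left).
−25 → Jul 6, 1754.

July 6, 1754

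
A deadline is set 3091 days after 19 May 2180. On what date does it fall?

November 4, 2188

+365 (one year) → May 19, 2181 (2726 left).
+365 (one year) → May 19, 2182 (2361 left).
+365 (one year) → May 19, 2183 (1996 left).
+366 (one year; includes Feb 29, 2184) → May 19, 2184 (1630 left).
+365 (one year) → May 19, 2185 (1265 left).
+365 (one year) → May 19, 2186 (900 left).
+365 (one year) → May 19, 2187 (535 left).
+366 (one year; includes Feb 29, 2188) → May 19, 2188 (169 left).
May has 31 days: +13 → Jun 1, 2188 (156 left).
Jun has 30 days: +30 → Jul 1, 2188 (126 left).
Jul has 31 days: +31 → Aug 1, 2188 (95 left).
Aug has 31 days: +31 → Sep 1, 2188 (64 left).
Sep has 30 days: +30 → Oct 1, 2188 (34 left).
Oct has 31 days: +31 → Nov 1, 2188 (3 left).
+3 → Nov 4, 2188.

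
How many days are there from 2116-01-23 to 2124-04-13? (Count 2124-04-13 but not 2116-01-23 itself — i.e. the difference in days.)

Jan 23, 2116 → Jan 23, 2117: 366 days (Feb 29, 2116 is in that span).
Jan 23, 2117 → Jan 23, 2118: 365 days.
Jan 23, 2118 → Jan 23, 2119: 365 days.
Jan 23, 2119 → Jan 23, 2120: 365 days.
Jan 23, 2120 → Jan 23, 2121: 366 days (Feb 29, 2120 is in that span).
Jan 23, 2121 → Jan 23, 2122: 365 days.
Jan 23, 2122 → Jan 23, 2123: 365 days.
Jan 23, 2123 → Jan 23, 2124: 365 days.
Jan 23, 2124 → Feb 23, 2124: 31 days (January has 31).
Feb 23, 2124 → Mar 23, 2124: 29 days (February has 29).
Mar 23, 2124 → Apr 13, 2124: 21 days.
Total: 3003 days.

3003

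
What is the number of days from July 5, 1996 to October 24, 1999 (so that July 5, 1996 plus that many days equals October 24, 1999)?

1206

Jul 5, 1996 → Jul 5, 1997: 365 days.
Jul 5, 1997 → Jul 5, 1998: 365 days.
Jul 5, 1998 → Jul 5, 1999: 365 days.
Jul 5, 1999 → Aug 5, 1999: 31 days (July has 31).
Aug 5, 1999 → Sep 5, 1999: 31 days (August has 31).
Sep 5, 1999 → Oct 5, 1999: 30 days (September has 30).
Oct 5, 1999 → Oct 24, 1999: 19 days.
Total: 1206 days.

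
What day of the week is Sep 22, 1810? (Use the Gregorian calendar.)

Saturday

Doomsday rule: the anchor day for the 1800s is Friday. For year 10: 10÷12 = 0 r 10, and 10÷4 = 2, so 0+10+2 = 12.
Friday + 12 ≡ Wednesday — that's 1810's doomsday.
In September the doomsday date is Sep 5.
Sep 22 is 17 days after Sep 5; 17 mod 7 = 3, so Wednesday + 3 = Saturday.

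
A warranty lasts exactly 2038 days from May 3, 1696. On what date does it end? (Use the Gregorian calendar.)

December 2, 1701

+365 (one year) → May 3, 1697 (1673 left).
+365 (one year) → May 3, 1698 (1308 left).
+365 (one year) → May 3, 1699 (943 left).
+365 (one year) → May 3, 1700 (578 left).
+365 (one year) → May 3, 1701 (213 left).
May has 31 days: +29 → Jun 1, 1701 (184 left).
Jun has 30 days: +30 → Jul 1, 1701 (154 left).
Jul has 31 days: +31 → Aug 1, 1701 (123 left).
Aug has 31 days: +31 → Sep 1, 1701 (92 left).
Sep has 30 days: +30 → Oct 1, 1701 (62 left).
Oct has 31 days: +31 → Nov 1, 1701 (31 left).
Nov has 30 days: +30 → Dec 1, 1701 (1 left).
+1 → Dec 2, 1701.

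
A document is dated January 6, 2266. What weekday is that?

Doomsday rule: the anchor day for the 2200s is Friday. For year 66: 66÷12 = 5 r 6, and 6÷4 = 1, so 5+6+1 = 12.
Friday + 12 ≡ Wednesday — that's 2266's doomsday.
In January the doomsday date is Jan 3 (2266 is not a leap year).
Jan 6 is 3 days after Jan 3; 3 mod 7 = 3, so Wednesday + 3 = Saturday.

Saturday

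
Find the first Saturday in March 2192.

March 3, 2192

March 1, 2192 is a Thursday.
The first Saturday is therefore March 3 (2 days later).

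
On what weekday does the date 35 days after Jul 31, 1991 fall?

Wednesday

Jul 31, 1991 is a Wednesday.
35 mod 7 = 0, so 35 days after a Wednesday is Wednesday + 0 = Wednesday.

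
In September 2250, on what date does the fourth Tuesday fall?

September 1, 2250 is a Sunday.
The first Tuesday is therefore September 3 (2 days later).
The fourth Tuesday is 3 + 3×7 = September 24.

September 24, 2250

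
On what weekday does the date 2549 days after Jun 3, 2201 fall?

First find the weekday of Jun 3, 2201. Doomsday rule: the anchor day for the 2200s is Friday. For year 01: 1÷12 = 0 r 1, and 1÷4 = 0, so 0+1+0 = 1.
Friday + 1 ≡ Saturday — that's 2201's doomsday.
In June the doomsday date is Jun 6.
Jun 3 is 3 days before Jun 6; 3 mod 7 = 3, so Saturday − 3 = Wednesday.
2549 mod 7 = 1, so 2549 days after a Wednesday is Wednesday + 1 = Thursday.

Thursday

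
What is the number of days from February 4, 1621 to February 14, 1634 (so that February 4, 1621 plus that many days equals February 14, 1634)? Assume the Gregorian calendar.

Feb 4, 1621 → Feb 4, 1622: 365 days.
Feb 4, 1622 → Feb 4, 1623: 365 days.
Feb 4, 1623 → Feb 4, 1624: 365 days.
Feb 4, 1624 → Feb 4, 1625: 366 days (Feb 29, 1624 is in that span).
Feb 4, 1625 → Feb 4, 1626: 365 days.
Feb 4, 1626 → Feb 4, 1627: 365 days.
Feb 4, 1627 → Feb 4, 1628: 365 days.
Feb 4, 1628 → Feb 4, 1629: 366 days (Feb 29, 1628 is in that span).
Feb 4, 1629 → Feb 4, 1630: 365 days.
Feb 4, 1630 → Feb 4, 1631: 365 days.
Feb 4, 1631 → Feb 4, 1632: 365 days.
Feb 4, 1632 → Feb 4, 1633: 366 days (Feb 29, 1632 is in that span).
Feb 4, 1633 → Mar 4, 1633: 28 days (February has 28).
Mar 4, 1633 → Apr 4, 1633: 31 days (March has 31).
Apr 4, 1633 → May 4, 1633: 30 days (April has 30).
May 4, 1633 → Jun 4, 1633: 31 days (May has 31).
Jun 4, 1633 → Jul 4, 1633: 30 days (June has 30).
Jul 4, 1633 → Aug 4, 1633: 31 days (July has 31).
Aug 4, 1633 → Sep 4, 1633: 31 days (August has 31).
Sep 4, 1633 → Oct 4, 1633: 30 days (September has 30).
Oct 4, 1633 → Nov 4, 1633: 31 days (October has 31).
Nov 4, 1633 → Dec 4, 1633: 30 days (November has 30).
Dec 4, 1633 → Jan 4, 1634: 31 days (December has 31).
Jan 4, 1634 → Feb 4, 1634: 31 days (January has 31).
Feb 4, 1634 → Feb 14, 1634: 10 days.
Total: 4758 days.

4758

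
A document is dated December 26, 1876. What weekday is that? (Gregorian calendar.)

Doomsday rule: the anchor day for the 1800s is Friday. For year 76: 76÷12 = 6 r 4, and 4÷4 = 1, so 6+4+1 = 11.
Friday + 11 ≡ Tuesday — that's 1876's doomsday.
In December the doomsday date is Dec 12.
Dec 26 is 14 days after Dec 12; 14 mod 7 = 0, so Tuesday + 0 = Tuesday.

Tuesday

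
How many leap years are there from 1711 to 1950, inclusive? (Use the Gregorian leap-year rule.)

58

Multiples of 4 in [1711,1950]: 60.
Of those, multiples of 100: 2 (not leap unless ÷400).
Multiples of 400: 0.
Leap years = 60 − 2 + 0 = 58.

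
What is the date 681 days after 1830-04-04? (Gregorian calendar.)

+365 (one year) → Apr 4, 1831 (316 left).
Apr has 30 days: +27 → May 1, 1831 (289 left).
May has 31 days: +31 → Jun 1, 1831 (258 left).
Jun has 30 days: +30 → Jul 1, 1831 (228 left).
Jul has 31 days: +31 → Aug 1, 1831 (197 left).
Aug has 31 days: +31 → Sep 1, 1831 (166 left).
Sep has 30 days: +30 → Oct 1, 1831 (136 left).
Oct has 31 days: +31 → Nov 1, 1831 (105 left).
Nov has 30 days: +30 → Dec 1, 1831 (75 left).
Dec has 31 days: +31 → Jan 1, 1832 (44 left).
Jan has 31 days: +31 → Feb 1, 1832 (13 left).
+13 → Feb 14, 1832.

February 14, 1832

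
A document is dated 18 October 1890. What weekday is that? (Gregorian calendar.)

Saturday

Doomsday rule: the anchor day for the 1800s is Friday. For year 90: 90÷12 = 7 r 6, and 6÷4 = 1, so 7+6+1 = 14.
Friday + 14 ≡ Friday — that's 1890's doomsday.
In October the doomsday date is Oct 10.
Oct 18 is 8 days after Oct 10; 8 mod 7 = 1, so Friday + 1 = Saturday.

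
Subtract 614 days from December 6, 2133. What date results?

April 1, 2132

−365 (one year) → Dec 6, 2132 (249 left).
−6 → Nov 30, 2132 (end of Nov, 30 days; 243 left).
−30 → Oct 31, 2132 (end of Oct, 31 days; 213 left).
−31 → Sep 30, 2132 (end of Sep, 30 days; 182 left).
−30 → Aug 31, 2132 (end of Aug, 31 days; 152 left).
−31 → Jul 31, 2132 (end of Jul, 31 days; 121 left).
−31 → Jun 30, 2132 (end of Jun, 30 days; 90 left).
−30 → May 31, 2132 (end of May, 31 days; 60 left).
−31 → Apr 30, 2132 (end of Apr, 30 days; 29 left).
−29 → Apr 1, 2132.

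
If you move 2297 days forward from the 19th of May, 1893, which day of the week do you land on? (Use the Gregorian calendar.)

May 19, 1893 is a Friday.
2297 mod 7 = 1, so 2297 days after a Friday is Friday + 1 = Saturday.

Saturday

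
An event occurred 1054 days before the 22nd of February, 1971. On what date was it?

April 4, 1968

−365 (one year) → Feb 22, 1970 (689 left).
−365 (one year) → Feb 22, 1969 (324 left).
−22 → Jan 31, 1969 (end of Jan, 31 days; 302 left).
−31 → Dec 31, 1968 (end of Dec, 31 days; 271 left).
−31 → Nov 30, 1968 (end of Nov, 30 days; 240 left).
−30 → Oct 31, 1968 (end of Oct, 31 days; 210 left).
−31 → Sep 30, 1968 (end of Sep, 30 days; 179 left).
−30 → Aug 31, 1968 (end of Aug, 31 days; 149 left).
−31 → Jul 31, 1968 (end of Jul, 31 days; 118 left).
−31 → Jun 30, 1968 (end of Jun, 30 days; 87 left).
−30 → May 31, 1968 (end of May, 31 days; 57 left).
−31 → Apr 30, 1968 (end of Apr, 30 days; 26 left).
−26 → Apr 4, 1968.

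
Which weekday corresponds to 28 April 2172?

Tuesday

January 1, 2172 is a Wednesday.
Jan 1, 2172 → Feb 1, 2172: 31 days (January has 31).
Feb 1, 2172 → Mar 1, 2172: 29 days (February has 29).
Mar 1, 2172 → Apr 1, 2172: 31 days (March has 31).
Apr 1, 2172 → Apr 28, 2172: 27 days.
Total: 118 days.
118 mod 7 = 6, so Wednesday + 6 = Tuesday.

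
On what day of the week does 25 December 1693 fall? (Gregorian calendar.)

Friday

Doomsday rule: the anchor day for the 1600s is Tuesday. For year 93: 93÷12 = 7 r 9, and 9÷4 = 2, so 7+9+2 = 18.
Tuesday + 18 ≡ Saturday — that's 1693's doomsday.
In December the doomsday date is Dec 12.
Dec 25 is 13 days after Dec 12; 13 mod 7 = 6, so Saturday + 6 = Friday.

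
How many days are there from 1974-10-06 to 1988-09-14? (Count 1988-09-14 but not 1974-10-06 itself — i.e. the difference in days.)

Oct 6, 1974 → Oct 6, 1975: 365 days.
Oct 6, 1975 → Oct 6, 1976: 366 days (Feb 29, 1976 is in that span).
Oct 6, 1976 → Oct 6, 1977: 365 days.
Oct 6, 1977 → Oct 6, 1978: 365 days.
Oct 6, 1978 → Oct 6, 1979: 365 days.
Oct 6, 1979 → Oct 6, 1980: 366 days (Feb 29, 1980 is in that span).
Oct 6, 1980 → Oct 6, 1981: 365 days.
Oct 6, 1981 → Oct 6, 1982: 365 days.
Oct 6, 1982 → Oct 6, 1983: 365 days.
Oct 6, 1983 → Oct 6, 1984: 366 days (Feb 29, 1984 is in that span).
Oct 6, 1984 → Oct 6, 1985: 365 days.
Oct 6, 1985 → Oct 6, 1986: 365 days.
Oct 6, 1986 → Oct 6, 1987: 365 days.
Oct 6, 1987 → Nov 6, 1987: 31 days (October has 31).
Nov 6, 1987 → Dec 6, 1987: 30 days (November has 30).
Dec 6, 1987 → Jan 6, 1988: 31 days (December has 31).
Jan 6, 1988 → Feb 6, 1988: 31 days (January has 31).
Feb 6, 1988 → Mar 6, 1988: 29 days (February has 29).
Mar 6, 1988 → Apr 6, 1988: 31 days (March has 31).
Apr 6, 1988 → May 6, 1988: 30 days (April has 30).
May 6, 1988 → Jun 6, 1988: 31 days (May has 31).
Jun 6, 1988 → Jul 6, 1988: 30 days (June has 30).
Jul 6, 1988 → Aug 6, 1988: 31 days (July has 31).
Aug 6, 1988 → Sep 6, 1988: 31 days (August has 31).
Sep 6, 1988 → Sep 14, 1988: 8 days.
Total: 5092 days.

5092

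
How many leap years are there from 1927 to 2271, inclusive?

84

Multiples of 4 in [1927,2271]: 86.
Of those, multiples of 100: 3 (not leap unless ÷400).
Multiples of 400: 1.
Leap years = 86 − 3 + 1 = 84.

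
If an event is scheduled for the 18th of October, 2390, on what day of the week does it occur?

Doomsday rule: the anchor day for the 2300s is Wednesday. For year 90: 90÷12 = 7 r 6, and 6÷4 = 1, so 7+6+1 = 14.
Wednesday + 14 ≡ Wednesday — that's 2390's doomsday.
In October the doomsday date is Oct 10.
Oct 18 is 8 days after Oct 10; 8 mod 7 = 1, so Wednesday + 1 = Thursday.

Thursday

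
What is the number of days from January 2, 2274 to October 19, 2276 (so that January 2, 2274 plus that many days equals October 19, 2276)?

Jan 2, 2274 → Jan 2, 2275: 365 days.
Jan 2, 2275 → Jan 2, 2276: 365 days.
Jan 2, 2276 → Feb 2, 2276: 31 days (January has 31).
Feb 2, 2276 → Mar 2, 2276: 29 days (February has 29).
Mar 2, 2276 → Apr 2, 2276: 31 days (March has 31).
Apr 2, 2276 → May 2, 2276: 30 days (April has 30).
May 2, 2276 → Jun 2, 2276: 31 days (May has 31).
Jun 2, 2276 → Jul 2, 2276: 30 days (June has 30).
Jul 2, 2276 → Aug 2, 2276: 31 days (July has 31).
Aug 2, 2276 → Sep 2, 2276: 31 days (August has 31).
Sep 2, 2276 → Oct 2, 2276: 30 days (September has 30).
Oct 2, 2276 → Oct 19, 2276: 17 days.
Total: 1021 days.

1021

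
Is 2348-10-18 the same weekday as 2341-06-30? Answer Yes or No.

From Jun 30, 2341 to Oct 18, 2348 is 2667 days.
2667 mod 7 = 0, so they are the same weekday.
(Jun 30, 2341 is a Monday; Oct 18, 2348 is a Monday.)

Yes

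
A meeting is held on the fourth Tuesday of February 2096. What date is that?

February 1, 2096 is a Wednesday.
The first Tuesday is therefore February 7 (6 days later).
The fourth Tuesday is 7 + 3×7 = February 28.

February 28, 2096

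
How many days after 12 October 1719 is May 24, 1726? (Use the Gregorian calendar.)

Oct 12, 1719 → Oct 12, 1720: 366 days (Feb 29, 1720 is in that span).
Oct 12, 1720 → Oct 12, 1721: 365 days.
Oct 12, 1721 → Oct 12, 1722: 365 days.
Oct 12, 1722 → Oct 12, 1723: 365 days.
Oct 12, 1723 → Oct 12, 1724: 366 days (Feb 29, 1724 is in that span).
Oct 12, 1724 → Oct 12, 1725: 365 days.
Oct 12, 1725 → Nov 12, 1725: 31 days (October has 31).
Nov 12, 1725 → Dec 12, 1725: 30 days (November has 30).
Dec 12, 1725 → Jan 12, 1726: 31 days (December has 31).
Jan 12, 1726 → Feb 12, 1726: 31 days (January has 31).
Feb 12, 1726 → Mar 12, 1726: 28 days (February has 28).
Mar 12, 1726 → Apr 12, 1726: 31 days (March has 31).
Apr 12, 1726 → May 12, 1726: 30 days (April has 30).
May 12, 1726 → May 24, 1726: 12 days.
Total: 2416 days.

2416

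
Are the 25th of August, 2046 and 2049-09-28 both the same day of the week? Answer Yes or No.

No

From Aug 25, 2046 to Sep 28, 2049 is 1130 days.
1130 mod 7 = 3, so they are different weekdays.
(Aug 25, 2046 is a Saturday; Sep 28, 2049 is a Tuesday.)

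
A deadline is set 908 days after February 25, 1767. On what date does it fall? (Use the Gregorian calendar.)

+365 (one year) → Feb 25, 1768 (543 left).
+366 (one year; includes Feb 29, 1768) → Feb 25, 1769 (177 left).
Feb has 28 days: +4 → Mar 1, 1769 (173 left).
Mar has 31 days: +31 → Apr 1, 1769 (142 left).
Apr has 30 days: +30 → May 1, 1769 (112 left).
May has 31 days: +31 → Jun 1, 1769 (81 left).
Jun has 30 days: +30 → Jul 1, 1769 (51 left).
Jul has 31 days: +31 → Aug 1, 1769 (20 left).
+20 → Aug 21, 1769.

August 21, 1769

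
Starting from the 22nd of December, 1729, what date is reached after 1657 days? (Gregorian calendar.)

+365 (one year) → Dec 22, 1730 (1292 left).
+365 (one year) → Dec 22, 1731 (927 left).
+366 (one year; includes Feb 29, 1732) → Dec 22, 1732 (561 left).
+365 (one year) → Dec 22, 1733 (196 left).
Dec has 31 days: +10 → Jan 1, 1734 (186 left).
Jan has 31 days: +31 → Feb 1, 1734 (155 left).
Feb has 28 days: +28 → Mar 1, 1734 (127 left).
Mar has 31 days: +31 → Apr 1, 1734 (96 left).
Apr has 30 days: +30 → May 1, 1734 (66 left).
May has 31 days: +31 → Jun 1, 1734 (35 left).
Jun has 30 days: +30 → Jul 1, 1734 (5 left).
+5 → Jul 6, 1734.

July 6, 1734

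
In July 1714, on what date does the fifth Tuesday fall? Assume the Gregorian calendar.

July 31, 1714

July 1, 1714 is a Sunday.
The first Tuesday is therefore July 3 (2 days later).
The fifth Tuesday is 3 + 4×7 = July 31.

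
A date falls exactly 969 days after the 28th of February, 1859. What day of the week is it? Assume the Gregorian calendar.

Thursday

Feb 28, 1859 is a Monday.
969 mod 7 = 3, so 969 days after a Monday is Monday + 3 = Thursday.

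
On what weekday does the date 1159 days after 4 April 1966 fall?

Friday

First find the weekday of Apr 4, 1966. Doomsday rule: the anchor day for the 1900s is Wednesday. For year 66: 66÷12 = 5 r 6, and 6÷4 = 1, so 5+6+1 = 12.
Wednesday + 12 ≡ Monday — that's 1966's doomsday.
In April the doomsday date is Apr 4.
Apr 4 is the doomsday itself: Monday.
1159 mod 7 = 4, so 1159 days after a Monday is Monday + 4 = Friday.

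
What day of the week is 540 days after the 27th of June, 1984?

Thursday

Jun 27, 1984 is a Wednesday.
540 mod 7 = 1, so 540 days after a Wednesday is Wednesday + 1 = Thursday.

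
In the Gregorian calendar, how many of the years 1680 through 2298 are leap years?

Multiples of 4 in [1680,2298]: 155.
Of those, multiples of 100: 6 (not leap unless ÷400).
Multiples of 400: 1.
Leap years = 155 − 6 + 1 = 150.

150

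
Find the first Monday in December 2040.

December 1, 2040 is a Saturday.
The first Monday is therefore December 3 (2 days later).

December 3, 2040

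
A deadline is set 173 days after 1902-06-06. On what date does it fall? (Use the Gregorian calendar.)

November 26, 1902

Jun has 30 days: +25 → Jul 1, 1902 (148 left).
Jul has 31 days: +31 → Aug 1, 1902 (117 left).
Aug has 31 days: +31 → Sep 1, 1902 (86 left).
Sep has 30 days: +30 → Oct 1, 1902 (56 left).
Oct has 31 days: +31 → Nov 1, 1902 (25 left).
+25 → Nov 26, 1902.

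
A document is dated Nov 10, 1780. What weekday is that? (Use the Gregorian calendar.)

Doomsday rule: the anchor day for the 1700s is Sunday. For year 80: 80÷12 = 6 r 8, and 8÷4 = 2, so 6+8+2 = 16.
Sunday + 16 ≡ Tuesday — that's 1780's doomsday.
In November the doomsday date is Nov 7.
Nov 10 is 3 days after Nov 7; 3 mod 7 = 3, so Tuesday + 3 = Friday.

Friday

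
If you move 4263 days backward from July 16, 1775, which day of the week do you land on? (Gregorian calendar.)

Sunday

First find the weekday of Jul 16, 1775. Doomsday rule: the anchor day for the 1700s is Sunday. For year 75: 75÷12 = 6 r 3, and 3÷4 = 0, so 6+3+0 = 9.
Sunday + 9 ≡ Tuesday — that's 1775's doomsday.
In July the doomsday date is Jul 11.
Jul 16 is 5 days after Jul 11; 5 mod 7 = 5, so Tuesday + 5 = Sunday.
4263 mod 7 = 0, so 4263 days before a Sunday is Sunday − 0 = Sunday.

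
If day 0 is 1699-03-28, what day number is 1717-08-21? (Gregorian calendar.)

6720

Mar 28, 1699 → Mar 28, 1700: 365 days.
Mar 28, 1700 → Mar 28, 1701: 365 days.
Mar 28, 1701 → Mar 28, 1702: 365 days.
Mar 28, 1702 → Mar 28, 1703: 365 days.
Mar 28, 1703 → Mar 28, 1704: 366 days (Feb 29, 1704 is in that span).
Mar 28, 1704 → Mar 28, 1705: 365 days.
Mar 28, 1705 → Mar 28, 1706: 365 days.
Mar 28, 1706 → Mar 28, 1707: 365 days.
Mar 28, 1707 → Mar 28, 1708: 366 days (Feb 29, 1708 is in that span).
Mar 28, 1708 → Mar 28, 1709: 365 days.
Mar 28, 1709 → Mar 28, 1710: 365 days.
Mar 28, 1710 → Mar 28, 1711: 365 days.
Mar 28, 1711 → Mar 28, 1712: 366 days (Feb 29, 1712 is in that span).
Mar 28, 1712 → Mar 28, 1713: 365 days.
Mar 28, 1713 → Mar 28, 1714: 365 days.
Mar 28, 1714 → Mar 28, 1715: 365 days.
Mar 28, 1715 → Mar 28, 1716: 366 days (Feb 29, 1716 is in that span).
Mar 28, 1716 → Mar 28, 1717: 365 days.
Mar 28, 1717 → Apr 28, 1717: 31 days (March has 31).
Apr 28, 1717 → May 28, 1717: 30 days (April has 30).
May 28, 1717 → Jun 28, 1717: 31 days (May has 31).
Jun 28, 1717 → Jul 28, 1717: 30 days (June has 30).
Jul 28, 1717 → Aug 21, 1717: 24 days.
Total: 6720 days.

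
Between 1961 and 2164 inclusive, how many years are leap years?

50

Multiples of 4 in [1961,2164]: 51.
Of those, multiples of 100: 2 (not leap unless ÷400).
Multiples of 400: 1.
Leap years = 51 − 2 + 1 = 50.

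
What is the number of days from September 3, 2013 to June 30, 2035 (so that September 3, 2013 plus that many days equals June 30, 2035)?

Sep 3, 2013 → Sep 3, 2014: 365 days.
Sep 3, 2014 → Sep 3, 2015: 365 days.
Sep 3, 2015 → Sep 3, 2016: 366 days (Feb 29, 2016 is in that span).
Sep 3, 2016 → Sep 3, 2017: 365 days.
Sep 3, 2017 → Sep 3, 2018: 365 days.
Sep 3, 2018 → Sep 3, 2019: 365 days.
Sep 3, 2019 → Sep 3, 2020: 366 days (Feb 29, 2020 is in that span).
Sep 3, 2020 → Sep 3, 2021: 365 days.
Sep 3, 2021 → Sep 3, 2022: 365 days.
Sep 3, 2022 → Sep 3, 2023: 365 days.
Sep 3, 2023 → Sep 3, 2024: 366 days (Feb 29, 2024 is in that span).
Sep 3, 2024 → Sep 3, 2025: 365 days.
Sep 3, 2025 → Sep 3, 2026: 365 days.
Sep 3, 2026 → Sep 3, 2027: 365 days.
Sep 3, 2027 → Sep 3, 2028: 366 days (Feb 29, 2028 is in that span).
Sep 3, 2028 → Sep 3, 2029: 365 days.
Sep 3, 2029 → Sep 3, 2030: 365 days.
Sep 3, 2030 → Sep 3, 2031: 365 days.
Sep 3, 2031 → Sep 3, 2032: 366 days (Feb 29, 2032 is in that span).
Sep 3, 2032 → Sep 3, 2033: 365 days.
Sep 3, 2033 → Sep 3, 2034: 365 days.
Sep 3, 2034 → Oct 3, 2034: 30 days (September has 30).
Oct 3, 2034 → Nov 3, 2034: 31 days (October has 31).
Nov 3, 2034 → Dec 3, 2034: 30 days (November has 30).
Dec 3, 2034 → Jan 3, 2035: 31 days (December has 31).
Jan 3, 2035 → Feb 3, 2035: 31 days (January has 31).
Feb 3, 2035 → Mar 3, 2035: 28 days (February has 28).
Mar 3, 2035 → Apr 3, 2035: 31 days (March has 31).
Apr 3, 2035 → May 3, 2035: 30 days (April has 30).
May 3, 2035 → Jun 3, 2035: 31 days (May has 31).
Jun 3, 2035 → Jun 30, 2035: 27 days.
Total: 7970 days.

7970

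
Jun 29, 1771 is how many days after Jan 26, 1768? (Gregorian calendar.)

1250

Jan 26, 1768 → Jan 26, 1769: 366 days (Feb 29, 1768 is in that span).
Jan 26, 1769 → Jan 26, 1770: 365 days.
Jan 26, 1770 → Jan 26, 1771: 365 days.
Jan 26, 1771 → Feb 26, 1771: 31 days (January has 31).
Feb 26, 1771 → Mar 26, 1771: 28 days (February has 28).
Mar 26, 1771 → Apr 26, 1771: 31 days (March has 31).
Apr 26, 1771 → May 26, 1771: 30 days (April has 30).
May 26, 1771 → Jun 26, 1771: 31 days (May has 31).
Jun 26, 1771 → Jun 29, 1771: 3 days.
Total: 1250 days.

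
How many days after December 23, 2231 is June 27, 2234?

917

Dec 23, 2231 → Dec 23, 2232: 366 days (Feb 29, 2232 is in that span).
Dec 23, 2232 → Dec 23, 2233: 365 days.
Dec 23, 2233 → Jan 23, 2234: 31 days (December has 31).
Jan 23, 2234 → Feb 23, 2234: 31 days (January has 31).
Feb 23, 2234 → Mar 23, 2234: 28 days (February has 28).
Mar 23, 2234 → Apr 23, 2234: 31 days (March has 31).
Apr 23, 2234 → May 23, 2234: 30 days (April has 30).
May 23, 2234 → Jun 23, 2234: 31 days (May has 31).
Jun 23, 2234 → Jun 27, 2234: 4 days.
Total: 917 days.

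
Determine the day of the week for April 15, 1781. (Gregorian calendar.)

Sunday

Doomsday rule: the anchor day for the 1700s is Sunday. For year 81: 81÷12 = 6 r 9, and 9÷4 = 2, so 6+9+2 = 17.
Sunday + 17 ≡ Wednesday — that's 1781's doomsday.
In April the doomsday date is Apr 4.
Apr 15 is 11 days after Apr 4; 11 mod 7 = 4, so Wednesday + 4 = Sunday.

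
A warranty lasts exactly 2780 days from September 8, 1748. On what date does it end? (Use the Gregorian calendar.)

+365 (one year) → Sep 8, 1749 (2415 left).
+365 (one year) → Sep 8, 1750 (2050 left).
+365 (one year) → Sep 8, 1751 (1685 left).
+366 (one year; includes Feb 29, 1752) → Sep 8, 1752 (1319 left).
+365 (one year) → Sep 8, 1753 (954 left).
+365 (one year) → Sep 8, 1754 (589 left).
+365 (one year) → Sep 8, 1755 (224 left).
Sep has 30 days: +23 → Oct 1, 1755 (201 left).
Oct has 31 days: +31 → Nov 1, 1755 (170 left).
Nov has 30 days: +30 → Dec 1, 1755 (140 left).
Dec has 31 days: +31 → Jan 1, 1756 (109 left).
Jan has 31 days: +31 → Feb 1, 1756 (78 left).
Feb has 29 days: +29 → Mar 1, 1756 (49 left).
Mar has 31 days: +31 → Apr 1, 1756 (18 left).
+18 → Apr 19, 1756.

April 19, 1756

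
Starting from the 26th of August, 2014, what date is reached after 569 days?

+365 (one year) → Aug 26, 2015 (204 left).
Aug has 31 days: +6 → Sep 1, 2015 (198 left).
Sep has 30 days: +30 → Oct 1, 2015 (168 left).
Oct has 31 days: +31 → Nov 1, 2015 (137 left).
Nov has 30 days: +30 → Dec 1, 2015 (107 left).
Dec has 31 days: +31 → Jan 1, 2016 (76 left).
Jan has 31 days: +31 → Feb 1, 2016 (45 left).
Feb has 29 days: +29 → Mar 1, 2016 (16 left).
+16 → Mar 17, 2016.

March 17, 2016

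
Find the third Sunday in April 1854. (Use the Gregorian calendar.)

April 16, 1854

April 1, 1854 is a Saturday.
The first Sunday is therefore April 2 (1 days later).
The third Sunday is 2 + 2×7 = April 16.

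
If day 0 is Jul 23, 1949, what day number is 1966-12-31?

Jul 23, 1949 → Jul 23, 1950: 365 days.
Jul 23, 1950 → Jul 23, 1951: 365 days.
Jul 23, 1951 → Jul 23, 1952: 366 days (Feb 29, 1952 is in that span).
Jul 23, 1952 → Jul 23, 1953: 365 days.
Jul 23, 1953 → Jul 23, 1954: 365 days.
Jul 23, 1954 → Jul 23, 1955: 365 days.
Jul 23, 1955 → Jul 23, 1956: 366 days (Feb 29, 1956 is in that span).
Jul 23, 1956 → Jul 23, 1957: 365 days.
Jul 23, 1957 → Jul 23, 1958: 365 days.
Jul 23, 1958 → Jul 23, 1959: 365 days.
Jul 23, 1959 → Jul 23, 1960: 366 days (Feb 29, 1960 is in that span).
Jul 23, 1960 → Jul 23, 1961: 365 days.
Jul 23, 1961 → Jul 23, 1962: 365 days.
Jul 23, 1962 → Jul 23, 1963: 365 days.
Jul 23, 1963 → Jul 23, 1964: 366 days (Feb 29, 1964 is in that span).
Jul 23, 1964 → Jul 23, 1965: 365 days.
Jul 23, 1965 → Jul 23, 1966: 365 days.
Jul 23, 1966 → Aug 23, 1966: 31 days (July has 31).
Aug 23, 1966 → Sep 23, 1966: 31 days (August has 31).
Sep 23, 1966 → Oct 23, 1966: 30 days (September has 30).
Oct 23, 1966 → Nov 23, 1966: 31 days (October has 31).
Nov 23, 1966 → Dec 23, 1966: 30 days (November has 30).
Dec 23, 1966 → Dec 31, 1966: 8 days.
Total: 6370 days.

6370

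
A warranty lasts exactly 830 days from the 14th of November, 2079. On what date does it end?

+366 (one year; includes Feb 29, 2080) → Nov 14, 2080 (464 left).
+365 (one year) → Nov 14, 2081 (99 left).
Nov has 30 days: +17 → Dec 1, 2081 (82 left).
Dec has 31 days: +31 → Jan 1, 2082 (51 left).
Jan has 31 days: +31 → Feb 1, 2082 (20 left).
+20 → Feb 21, 2082.

February 21, 2082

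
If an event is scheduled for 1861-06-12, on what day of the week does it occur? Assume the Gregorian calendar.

Wednesday

Doomsday rule: the anchor day for the 1800s is Friday. For year 61: 61÷12 = 5 r 1, and 1÷4 = 0, so 5+1+0 = 6.
Friday + 6 ≡ Thursday — that's 1861's doomsday.
In June the doomsday date is Jun 6.
Jun 12 is 6 days after Jun 6; 6 mod 7 = 6, so Thursday + 6 = Wednesday.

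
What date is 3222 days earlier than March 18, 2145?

May 22, 2136

−365 (one year) → Mar 18, 2144 (2857 left).
−366 (one year; includes Feb 29, 2144) → Mar 18, 2143 (2491 left).
−365 (one year) → Mar 18, 2142 (2126 left).
−365 (one year) → Mar 18, 2141 (1761 left).
−365 (one year) → Mar 18, 2140 (1396 left).
−366 (one year; includes Feb 29, 2140) → Mar 18, 2139 (1030 left).
−365 (one year) → Mar 18, 2138 (665 left).
−365 (one year) → Mar 18, 2137 (300 left).
−18 → Feb 28, 2137 (end of Feb, 28 days; 282 left).
−28 → Jan 31, 2137 (end of Jan, 31 days; 254 left).
−31 → Dec 31, 2136 (end of Dec, 31 days; 223 left).
−31 → Nov 30, 2136 (end of Nov, 30 days; 192 left).
−30 → Oct 31, 2136 (end of Oct, 31 days; 162 left).
−31 → Sep 30, 2136 (end of Sep, 30 days; 131 left).
−30 → Aug 31, 2136 (end of Aug, 31 days; 101 left).
−31 → Jul 31, 2136 (end of Jul, 31 days; 70 left).
−31 → Jun 30, 2136 (end of Jun, 30 days; 39 left).
−30 → May 31, 2136 (end of May, 31 days; 9 left).
−9 → May 22, 2136.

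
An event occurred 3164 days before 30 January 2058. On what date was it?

−365 (one year) → Jan 30, 2057 (2799 left).
−366 (one year; includes Feb 29, 2056) → Jan 30, 2056 (2433 left).
−365 (one year) → Jan 30, 2055 (2068 left).
−365 (one year) → Jan 30, 2054 (1703 left).
−365 (one year) → Jan 30, 2053 (1338 left).
−366 (one year; includes Feb 29, 2052) → Jan 30, 2052 (972 left).
−365 (one year) → Jan 30, 2051 (607 left).
−365 (one year) → Jan 30, 2050 (242 left).
−30 → Dec 31, 2049 (end of Dec, 31 days; 212 left).
−31 → Nov 30, 2049 (end of Nov, 30 days; 181 left).
−30 → Oct 31, 2049 (end of Oct, 31 days; 151 left).
−31 → Sep 30, 2049 (end of Sep, 30 days; 120 left).
−30 → Aug 31, 2049 (end of Aug, 31 days; 90 left).
−31 → Jul 31, 2049 (end of Jul, 31 days; 59 left).
−31 → Jun 30, 2049 (end of Jun, 30 days; 28 left).
−28 → Jun 2, 2049.

June 2, 2049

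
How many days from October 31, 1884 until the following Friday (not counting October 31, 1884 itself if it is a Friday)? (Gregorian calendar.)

Oct 31, 1884 is a Friday.
From Friday to the next Friday is 7 days.

7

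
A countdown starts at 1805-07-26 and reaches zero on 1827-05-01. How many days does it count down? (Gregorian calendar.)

7949

Jul 26, 1805 → Jul 26, 1806: 365 days.
Jul 26, 1806 → Jul 26, 1807: 365 days.
Jul 26, 1807 → Jul 26, 1808: 366 days (Feb 29, 1808 is in that span).
Jul 26, 1808 → Jul 26, 1809: 365 days.
Jul 26, 1809 → Jul 26, 1810: 365 days.
Jul 26, 1810 → Jul 26, 1811: 365 days.
Jul 26, 1811 → Jul 26, 1812: 366 days (Feb 29, 1812 is in that span).
Jul 26, 1812 → Jul 26, 1813: 365 days.
Jul 26, 1813 → Jul 26, 1814: 365 days.
Jul 26, 1814 → Jul 26, 1815: 365 days.
Jul 26, 1815 → Jul 26, 1816: 366 days (Feb 29, 1816 is in that span).
Jul 26, 1816 → Jul 26, 1817: 365 days.
Jul 26, 1817 → Jul 26, 1818: 365 days.
Jul 26, 1818 → Jul 26, 1819: 365 days.
Jul 26, 1819 → Jul 26, 1820: 366 days (Feb 29, 1820 is in that span).
Jul 26, 1820 → Jul 26, 1821: 365 days.
Jul 26, 1821 → Jul 26, 1822: 365 days.
Jul 26, 1822 → Jul 26, 1823: 365 days.
Jul 26, 1823 → Jul 26, 1824: 366 days (Feb 29, 1824 is in that span).
Jul 26, 1824 → Jul 26, 1825: 365 days.
Jul 26, 1825 → Jul 26, 1826: 365 days.
Jul 26, 1826 → Aug 26, 1826: 31 days (July has 31).
Aug 26, 1826 → Sep 26, 1826: 31 days (August has 31).
Sep 26, 1826 → Oct 26, 1826: 30 days (September has 30).
Oct 26, 1826 → Nov 26, 1826: 31 days (October has 31).
Nov 26, 1826 → Dec 26, 1826: 30 days (November has 30).
Dec 26, 1826 → Jan 26, 1827: 31 days (December has 31).
Jan 26, 1827 → Feb 26, 1827: 31 days (January has 31).
Feb 26, 1827 → Mar 26, 1827: 28 days (February has 28).
Mar 26, 1827 → Apr 26, 1827: 31 days (March has 31).
Apr 26, 1827 → May 1, 1827: 5 days.
Total: 7949 days.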